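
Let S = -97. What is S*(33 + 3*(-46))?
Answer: 10185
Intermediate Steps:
S*(33 + 3*(-46)) = -97*(33 + 3*(-46)) = -97*(33 - 138) = -97*(-105) = 10185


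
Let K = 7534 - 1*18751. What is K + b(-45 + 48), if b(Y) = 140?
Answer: -11077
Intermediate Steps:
K = -11217 (K = 7534 - 18751 = -11217)
K + b(-45 + 48) = -11217 + 140 = -11077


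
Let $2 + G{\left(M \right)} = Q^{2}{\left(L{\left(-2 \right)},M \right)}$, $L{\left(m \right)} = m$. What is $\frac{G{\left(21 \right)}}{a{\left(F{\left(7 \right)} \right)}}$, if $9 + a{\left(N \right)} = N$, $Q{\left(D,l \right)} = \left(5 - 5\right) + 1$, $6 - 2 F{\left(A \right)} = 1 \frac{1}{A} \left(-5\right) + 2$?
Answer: $\frac{14}{93} \approx 0.15054$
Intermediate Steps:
$F{\left(A \right)} = 2 + \frac{5}{2 A}$ ($F{\left(A \right)} = 3 - \frac{1 \frac{1}{A} \left(-5\right) + 2}{2} = 3 - \frac{\frac{1}{A} \left(-5\right) + 2}{2} = 3 - \frac{- \frac{5}{A} + 2}{2} = 3 - \frac{2 - \frac{5}{A}}{2} = 3 - \left(1 - \frac{5}{2 A}\right) = 2 + \frac{5}{2 A}$)
$Q{\left(D,l \right)} = 1$ ($Q{\left(D,l \right)} = 0 + 1 = 1$)
$a{\left(N \right)} = -9 + N$
$G{\left(M \right)} = -1$ ($G{\left(M \right)} = -2 + 1^{2} = -2 + 1 = -1$)
$\frac{G{\left(21 \right)}}{a{\left(F{\left(7 \right)} \right)}} = - \frac{1}{-9 + \left(2 + \frac{5}{2 \cdot 7}\right)} = - \frac{1}{-9 + \left(2 + \frac{5}{2} \cdot \frac{1}{7}\right)} = - \frac{1}{-9 + \left(2 + \frac{5}{14}\right)} = - \frac{1}{-9 + \frac{33}{14}} = - \frac{1}{- \frac{93}{14}} = \left(-1\right) \left(- \frac{14}{93}\right) = \frac{14}{93}$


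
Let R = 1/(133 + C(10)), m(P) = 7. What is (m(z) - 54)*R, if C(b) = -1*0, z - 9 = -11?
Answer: -47/133 ≈ -0.35338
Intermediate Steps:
z = -2 (z = 9 - 11 = -2)
C(b) = 0
R = 1/133 (R = 1/(133 + 0) = 1/133 ≈ 0.0075188)
(m(z) - 54)*R = (7 - 54)*(1/133) = -47*1/133 = -47/133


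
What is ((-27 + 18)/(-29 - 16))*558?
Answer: 558/5 ≈ 111.60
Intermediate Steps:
((-27 + 18)/(-29 - 16))*558 = -9/(-45)*558 = -9*(-1/45)*558 = (⅕)*558 = 558/5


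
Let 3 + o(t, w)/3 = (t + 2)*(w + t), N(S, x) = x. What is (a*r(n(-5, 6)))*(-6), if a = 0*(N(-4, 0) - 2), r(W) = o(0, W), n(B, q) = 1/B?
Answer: 0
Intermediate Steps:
n(B, q) = 1/B
o(t, w) = -9 + 3*(2 + t)*(t + w) (o(t, w) = -9 + 3*((t + 2)*(w + t)) = -9 + 3*((2 + t)*(t + w)) = -9 + 3*(2 + t)*(t + w))
r(W) = -9 + 6*W (r(W) = -9 + 3*0² + 6*0 + 6*W + 3*0*W = -9 + 3*0 + 0 + 6*W + 0 = -9 + 0 + 0 + 6*W + 0 = -9 + 6*W)
a = 0 (a = 0*(0 - 2) = 0*(-2) = 0)
(a*r(n(-5, 6)))*(-6) = (0*(-9 + 6/(-5)))*(-6) = (0*(-9 + 6*(-⅕)))*(-6) = (0*(-9 - 6/5))*(-6) = (0*(-51/5))*(-6) = 0*(-6) = 0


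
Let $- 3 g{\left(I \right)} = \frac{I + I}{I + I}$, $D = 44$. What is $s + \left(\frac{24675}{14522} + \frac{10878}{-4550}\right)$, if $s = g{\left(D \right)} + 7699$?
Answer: $\frac{108995243743}{14158950} \approx 7698.0$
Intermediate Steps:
$g{\left(I \right)} = - \frac{1}{3}$ ($g{\left(I \right)} = - \frac{\left(I + I\right) \frac{1}{I + I}}{3} = - \frac{2 I \frac{1}{2 I}}{3} = \left(- \frac{1}{3}\right) 1 = - \frac{1}{3}$)
$s = \frac{23096}{3}$ ($s = - \frac{1}{3} + 7699 = \frac{23096}{3} \approx 7698.7$)
$s + \left(\frac{24675}{14522} + \frac{10878}{-4550}\right) = \frac{23096}{3} + \left(\frac{24675}{14522} + \frac{10878}{-4550}\right) = \frac{23096}{3} + \left(24675 \cdot \frac{1}{14522} + 10878 \left(- \frac{1}{4550}\right)\right) = \frac{23096}{3} + \left(\frac{24675}{14522} - \frac{777}{325}\right) = \frac{23096}{3} - \frac{3264219}{4719650} = \frac{108995243743}{14158950}$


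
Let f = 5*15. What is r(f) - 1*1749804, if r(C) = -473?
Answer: -1750277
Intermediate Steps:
f = 75
r(f) - 1*1749804 = -473 - 1*1749804 = -473 - 1749804 = -1750277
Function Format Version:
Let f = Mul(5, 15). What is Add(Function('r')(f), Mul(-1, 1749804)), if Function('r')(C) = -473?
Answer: -1750277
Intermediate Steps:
f = 75
Add(Function('r')(f), Mul(-1, 1749804)) = Add(-473, Mul(-1, 1749804)) = Add(-473, -1749804) = -1750277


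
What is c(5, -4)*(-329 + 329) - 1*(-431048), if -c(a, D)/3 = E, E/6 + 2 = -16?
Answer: 431048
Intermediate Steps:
E = -108 (E = -12 + 6*(-16) = -12 - 96 = -108)
c(a, D) = 324 (c(a, D) = -3*(-108) = 324)
c(5, -4)*(-329 + 329) - 1*(-431048) = 324*(-329 + 329) - 1*(-431048) = 324*0 + 431048 = 0 + 431048 = 431048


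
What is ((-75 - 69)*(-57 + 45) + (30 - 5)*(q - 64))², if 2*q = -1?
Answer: 53361/4 ≈ 13340.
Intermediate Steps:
q = -½ (q = (½)*(-1) = -½ ≈ -0.50000)
((-75 - 69)*(-57 + 45) + (30 - 5)*(q - 64))² = ((-75 - 69)*(-57 + 45) + (30 - 5)*(-½ - 64))² = (-144*(-12) + 25*(-129/2))² = (1728 - 3225/2)² = (231/2)² = 53361/4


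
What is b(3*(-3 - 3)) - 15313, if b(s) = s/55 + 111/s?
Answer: -5055433/330 ≈ -15320.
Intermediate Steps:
b(s) = 111/s + s/55 (b(s) = s*(1/55) + 111/s = s/55 + 111/s = 111/s + s/55)
b(3*(-3 - 3)) - 15313 = (111/((3*(-3 - 3))) + (3*(-3 - 3))/55) - 15313 = (111/((3*(-6))) + (3*(-6))/55) - 15313 = (111/(-18) + (1/55)*(-18)) - 15313 = (111*(-1/18) - 18/55) - 15313 = (-37/6 - 18/55) - 15313 = -2143/330 - 15313 = -5055433/330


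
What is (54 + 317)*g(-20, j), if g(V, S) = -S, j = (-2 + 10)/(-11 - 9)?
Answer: 742/5 ≈ 148.40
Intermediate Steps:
j = -⅖ (j = 8/(-20) = 8*(-1/20) = -⅖ ≈ -0.40000)
(54 + 317)*g(-20, j) = (54 + 317)*(-1*(-⅖)) = 371*(⅖) = 742/5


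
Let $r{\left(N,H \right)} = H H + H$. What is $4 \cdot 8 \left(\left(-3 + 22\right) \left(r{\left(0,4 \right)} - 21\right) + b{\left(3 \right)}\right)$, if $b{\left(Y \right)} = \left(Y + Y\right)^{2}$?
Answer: $544$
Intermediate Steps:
$b{\left(Y \right)} = 4 Y^{2}$ ($b{\left(Y \right)} = \left(2 Y\right)^{2} = 4 Y^{2}$)
$r{\left(N,H \right)} = H + H^{2}$ ($r{\left(N,H \right)} = H^{2} + H = H + H^{2}$)
$4 \cdot 8 \left(\left(-3 + 22\right) \left(r{\left(0,4 \right)} - 21\right) + b{\left(3 \right)}\right) = 4 \cdot 8 \left(\left(-3 + 22\right) \left(4 \left(1 + 4\right) - 21\right) + 4 \cdot 3^{2}\right) = 32 \left(19 \left(4 \cdot 5 - 21\right) + 4 \cdot 9\right) = 32 \left(19 \left(20 - 21\right) + 36\right) = 32 \left(19 \left(-1\right) + 36\right) = 32 \left(-19 + 36\right) = 32 \cdot 17 = 544$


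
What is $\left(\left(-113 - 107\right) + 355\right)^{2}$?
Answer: $18225$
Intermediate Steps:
$\left(\left(-113 - 107\right) + 355\right)^{2} = \left(-220 + 355\right)^{2} = 135^{2} = 18225$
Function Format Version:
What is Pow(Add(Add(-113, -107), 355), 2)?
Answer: 18225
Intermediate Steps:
Pow(Add(Add(-113, -107), 355), 2) = Pow(Add(-220, 355), 2) = Pow(135, 2) = 18225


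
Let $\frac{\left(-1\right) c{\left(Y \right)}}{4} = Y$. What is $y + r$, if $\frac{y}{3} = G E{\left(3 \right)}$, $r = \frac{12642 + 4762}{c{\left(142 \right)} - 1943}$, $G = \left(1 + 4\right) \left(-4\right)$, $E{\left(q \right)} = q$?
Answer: $- \frac{469384}{2511} \approx -186.93$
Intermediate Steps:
$c{\left(Y \right)} = - 4 Y$
$G = -20$ ($G = 5 \left(-4\right) = -20$)
$r = - \frac{17404}{2511}$ ($r = \frac{12642 + 4762}{\left(-4\right) 142 - 1943} = \frac{17404}{-568 - 1943} = \frac{17404}{-2511} = 17404 \left(- \frac{1}{2511}\right) = - \frac{17404}{2511} \approx -6.9311$)
$y = -180$ ($y = 3 \left(\left(-20\right) 3\right) = 3 \left(-60\right) = -180$)
$y + r = -180 - \frac{17404}{2511} = - \frac{469384}{2511}$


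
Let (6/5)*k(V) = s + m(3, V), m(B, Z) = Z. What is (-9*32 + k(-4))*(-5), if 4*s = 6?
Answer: 17405/12 ≈ 1450.4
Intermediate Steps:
s = 3/2 (s = (¼)*6 = 3/2 ≈ 1.5000)
k(V) = 5/4 + 5*V/6 (k(V) = 5*(3/2 + V)/6 = 5/4 + 5*V/6)
(-9*32 + k(-4))*(-5) = (-9*32 + (5/4 + (⅚)*(-4)))*(-5) = (-288 + (5/4 - 10/3))*(-5) = (-288 - 25/12)*(-5) = -3481/12*(-5) = 17405/12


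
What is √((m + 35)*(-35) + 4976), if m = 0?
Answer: 11*√31 ≈ 61.245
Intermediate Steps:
√((m + 35)*(-35) + 4976) = √((0 + 35)*(-35) + 4976) = √(35*(-35) + 4976) = √(-1225 + 4976) = √3751 = 11*√31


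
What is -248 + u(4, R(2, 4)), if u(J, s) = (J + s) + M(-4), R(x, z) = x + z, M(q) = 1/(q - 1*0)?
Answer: -953/4 ≈ -238.25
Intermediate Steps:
M(q) = 1/q (M(q) = 1/(q + 0) = 1/q)
u(J, s) = -1/4 + J + s (u(J, s) = (J + s) + 1/(-4) = (J + s) - 1/4 = -1/4 + J + s)
-248 + u(4, R(2, 4)) = -248 + (-1/4 + 4 + (2 + 4)) = -248 + (-1/4 + 4 + 6) = -248 + 39/4 = -953/4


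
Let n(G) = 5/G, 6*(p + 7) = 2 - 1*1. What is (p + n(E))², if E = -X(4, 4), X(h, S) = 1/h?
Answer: 25921/36 ≈ 720.03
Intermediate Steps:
X(h, S) = 1/h
p = -41/6 (p = -7 + (2 - 1*1)/6 = -7 + (2 - 1)/6 = -7 + (⅙)*1 = -7 + ⅙ = -41/6 ≈ -6.8333)
E = -¼ (E = -1/4 = -1*¼ = -¼ ≈ -0.25000)
(p + n(E))² = (-41/6 + 5/(-¼))² = (-41/6 + 5*(-4))² = (-41/6 - 20)² = (-161/6)² = 25921/36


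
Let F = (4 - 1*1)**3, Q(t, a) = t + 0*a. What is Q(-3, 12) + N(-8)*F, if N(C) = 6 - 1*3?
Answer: 78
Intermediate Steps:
Q(t, a) = t (Q(t, a) = t + 0 = t)
N(C) = 3 (N(C) = 6 - 3 = 3)
F = 27 (F = (4 - 1)**3 = 3**3 = 27)
Q(-3, 12) + N(-8)*F = -3 + 3*27 = -3 + 81 = 78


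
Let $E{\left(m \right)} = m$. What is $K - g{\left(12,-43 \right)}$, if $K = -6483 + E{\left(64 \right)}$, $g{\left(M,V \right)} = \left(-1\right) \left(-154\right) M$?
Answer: $-8267$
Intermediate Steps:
$g{\left(M,V \right)} = 154 M$
$K = -6419$ ($K = -6483 + 64 = -6419$)
$K - g{\left(12,-43 \right)} = -6419 - 154 \cdot 12 = -6419 - 1848 = -8267$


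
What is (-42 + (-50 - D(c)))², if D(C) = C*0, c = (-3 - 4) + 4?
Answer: 8464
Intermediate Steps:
c = -3 (c = -7 + 4 = -3)
D(C) = 0
(-42 + (-50 - D(c)))² = (-42 + (-50 - 1*0))² = (-42 + (-50 + 0))² = (-42 - 50)² = (-92)² = 8464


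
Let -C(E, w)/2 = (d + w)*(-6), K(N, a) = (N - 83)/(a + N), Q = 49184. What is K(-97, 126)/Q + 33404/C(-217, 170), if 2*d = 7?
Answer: 5955619123/371203944 ≈ 16.044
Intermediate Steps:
d = 7/2 (d = (1/2)*7 = 7/2 ≈ 3.5000)
K(N, a) = (-83 + N)/(N + a)
C(E, w) = 42 + 12*w (C(E, w) = -2*(7/2 + w)*(-6) = -2*(-21 - 6*w) = 42 + 12*w)
K(-97, 126)/Q + 33404/C(-217, 170) = ((-83 - 97)/(-97 + 126))/49184 + 33404/(42 + 12*170) = (-180/29)*(1/49184) + 33404/(42 + 2040) = ((1/29)*(-180))*(1/49184) + 33404/2082 = -180/29*1/49184 + 33404*(1/2082) = -45/356584 + 16702/1041 = 5955619123/371203944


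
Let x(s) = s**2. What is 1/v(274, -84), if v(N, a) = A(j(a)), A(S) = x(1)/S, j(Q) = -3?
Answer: -3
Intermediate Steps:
A(S) = 1/S (A(S) = 1**2/S = 1/S)
v(N, a) = -1/3 (v(N, a) = 1/(-3) = -1/3)
1/v(274, -84) = 1/(-1/3) = -3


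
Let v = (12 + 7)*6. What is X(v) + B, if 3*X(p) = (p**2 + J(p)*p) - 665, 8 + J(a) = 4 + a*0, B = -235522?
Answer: -694691/3 ≈ -2.3156e+5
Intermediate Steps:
v = 114 (v = 19*6 = 114)
J(a) = -4 (J(a) = -8 + (4 + a*0) = -8 + (4 + 0) = -8 + 4 = -4)
X(p) = -665/3 - 4*p/3 + p**2/3 (X(p) = ((p**2 - 4*p) - 665)/3 = (-665 + p**2 - 4*p)/3 = -665/3 - 4*p/3 + p**2/3)
X(v) + B = (-665/3 - 4/3*114 + (1/3)*114**2) - 235522 = (-665/3 - 152 + (1/3)*12996) - 235522 = (-665/3 - 152 + 4332) - 235522 = 11875/3 - 235522 = -694691/3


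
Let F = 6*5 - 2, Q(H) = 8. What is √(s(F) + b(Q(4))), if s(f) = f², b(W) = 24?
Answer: 2*√202 ≈ 28.425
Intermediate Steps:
F = 28 (F = 30 - 2 = 28)
√(s(F) + b(Q(4))) = √(28² + 24) = √(784 + 24) = √808 = 2*√202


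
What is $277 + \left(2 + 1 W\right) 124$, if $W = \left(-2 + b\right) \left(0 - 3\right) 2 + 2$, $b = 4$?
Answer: $-715$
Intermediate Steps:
$W = -10$ ($W = \left(-2 + 4\right) \left(0 - 3\right) 2 + 2 = 2 \left(-3\right) 2 + 2 = \left(-6\right) 2 + 2 = -12 + 2 = -10$)
$277 + \left(2 + 1 W\right) 124 = 277 + \left(2 + 1 \left(-10\right)\right) 124 = 277 + \left(2 - 10\right) 124 = 277 - 992 = -715$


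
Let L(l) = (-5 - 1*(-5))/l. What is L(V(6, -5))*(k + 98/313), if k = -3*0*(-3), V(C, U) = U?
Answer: 0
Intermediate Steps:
k = 0 (k = 0*(-3) = 0)
L(l) = 0 (L(l) = (-5 + 5)/l = 0/l = 0)
L(V(6, -5))*(k + 98/313) = 0*(0 + 98/313) = 0*(98/313) = 0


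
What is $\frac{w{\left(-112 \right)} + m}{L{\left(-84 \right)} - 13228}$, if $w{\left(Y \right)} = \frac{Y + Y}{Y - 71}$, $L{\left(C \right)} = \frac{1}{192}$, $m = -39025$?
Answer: $\frac{65292352}{22132325} \approx 2.9501$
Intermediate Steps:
$L{\left(C \right)} = \frac{1}{192}$
$w{\left(Y \right)} = \frac{2 Y}{-71 + Y}$
$\frac{w{\left(-112 \right)} + m}{L{\left(-84 \right)} - 13228} = \frac{2 \left(-112\right) \frac{1}{-71 - 112} - 39025}{\frac{1}{192} - 13228} = \frac{2 \left(-112\right) \frac{1}{-183} - 39025}{- \frac{2539775}{192}} = \left(2 \left(-112\right) \left(- \frac{1}{183}\right) - 39025\right) \left(- \frac{192}{2539775}\right) = \left(\frac{224}{183} - 39025\right) \left(- \frac{192}{2539775}\right) = \left(- \frac{7141351}{183}\right) \left(- \frac{192}{2539775}\right) = \frac{65292352}{22132325}$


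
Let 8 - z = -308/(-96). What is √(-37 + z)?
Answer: I*√4638/12 ≈ 5.6752*I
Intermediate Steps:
z = 115/24 (z = 8 - (-308)/(-96) = 8 - (-308)*(-1)/96 = 8 - 1*77/24 = 8 - 77/24 = 115/24 ≈ 4.7917)
√(-37 + z) = √(-37 + 115/24) = √(-773/24) = I*√4638/12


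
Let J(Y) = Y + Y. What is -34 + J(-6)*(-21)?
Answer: 218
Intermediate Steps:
J(Y) = 2*Y
-34 + J(-6)*(-21) = -34 + (2*(-6))*(-21) = -34 - 12*(-21) = -34 + 252 = 218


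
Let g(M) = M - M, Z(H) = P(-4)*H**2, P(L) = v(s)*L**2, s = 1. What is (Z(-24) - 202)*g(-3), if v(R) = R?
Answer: 0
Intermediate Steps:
P(L) = L**2 (P(L) = 1*L**2 = L**2)
Z(H) = 16*H**2 (Z(H) = (-4)**2*H**2 = 16*H**2)
g(M) = 0
(Z(-24) - 202)*g(-3) = (16*(-24)**2 - 202)*0 = (16*576 - 202)*0 = (9216 - 202)*0 = 9014*0 = 0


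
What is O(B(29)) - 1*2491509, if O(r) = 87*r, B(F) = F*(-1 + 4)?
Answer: -2483940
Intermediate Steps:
B(F) = 3*F (B(F) = F*3 = 3*F)
O(B(29)) - 1*2491509 = 87*(3*29) - 1*2491509 = 87*87 - 2491509 = 7569 - 2491509 = -2483940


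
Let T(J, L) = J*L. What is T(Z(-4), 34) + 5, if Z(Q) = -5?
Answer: -165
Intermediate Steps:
T(Z(-4), 34) + 5 = -5*34 + 5 = -170 + 5 = -165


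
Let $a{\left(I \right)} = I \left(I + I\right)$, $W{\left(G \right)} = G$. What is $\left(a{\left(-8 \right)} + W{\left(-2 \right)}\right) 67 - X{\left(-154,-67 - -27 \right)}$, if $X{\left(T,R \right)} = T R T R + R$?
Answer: $-37937118$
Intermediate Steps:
$a{\left(I \right)} = 2 I^{2}$ ($a{\left(I \right)} = I 2 I = 2 I^{2}$)
$X{\left(T,R \right)} = R + R^{2} T^{2}$ ($X{\left(T,R \right)} = R T T R + R = R T^{2} R + R = R^{2} T^{2} + R = R + R^{2} T^{2}$)
$\left(a{\left(-8 \right)} + W{\left(-2 \right)}\right) 67 - X{\left(-154,-67 - -27 \right)} = \left(2 \left(-8\right)^{2} - 2\right) 67 - \left(-67 - -27\right) \left(1 + \left(-67 - -27\right) \left(-154\right)^{2}\right) = \left(2 \cdot 64 - 2\right) 67 - \left(-67 + 27\right) \left(1 + \left(-67 + 27\right) 23716\right) = \left(128 - 2\right) 67 - - 40 \left(1 - 948640\right) = 126 \cdot 67 - - 40 \left(1 - 948640\right) = 8442 - \left(-40\right) \left(-948639\right) = 8442 - 37945560 = -37937118$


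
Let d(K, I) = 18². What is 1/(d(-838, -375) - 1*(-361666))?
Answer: 1/361990 ≈ 2.7625e-6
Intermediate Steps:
d(K, I) = 324
1/(d(-838, -375) - 1*(-361666)) = 1/(324 - 1*(-361666)) = 1/(324 + 361666) = 1/361990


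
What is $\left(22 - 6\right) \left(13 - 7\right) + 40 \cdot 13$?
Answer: $616$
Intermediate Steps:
$\left(22 - 6\right) \left(13 - 7\right) + 40 \cdot 13 = 16 \cdot 6 + 520 = 96 + 520 = 616$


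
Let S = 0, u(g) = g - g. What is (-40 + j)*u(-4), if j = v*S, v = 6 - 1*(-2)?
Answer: 0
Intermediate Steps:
u(g) = 0
v = 8 (v = 6 + 2 = 8)
j = 0 (j = 8*0 = 0)
(-40 + j)*u(-4) = (-40 + 0)*0 = -40*0 = 0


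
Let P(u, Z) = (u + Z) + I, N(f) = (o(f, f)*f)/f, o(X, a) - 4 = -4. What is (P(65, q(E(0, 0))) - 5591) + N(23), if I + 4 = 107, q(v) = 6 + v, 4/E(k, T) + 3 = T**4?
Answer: -16255/3 ≈ -5418.3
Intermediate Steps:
E(k, T) = 4/(-3 + T**4)
o(X, a) = 0 (o(X, a) = 4 - 4 = 0)
N(f) = 0 (N(f) = (0*f)/f = 0/f = 0)
I = 103 (I = -4 + 107 = 103)
P(u, Z) = 103 + Z + u (P(u, Z) = (u + Z) + 103 = (Z + u) + 103 = 103 + Z + u)
(P(65, q(E(0, 0))) - 5591) + N(23) = ((103 + (6 + 4/(-3 + 0**4)) + 65) - 5591) + 0 = ((103 + (6 + 4/(-3 + 0)) + 65) - 5591) + 0 = ((103 + (6 + 4/(-3)) + 65) - 5591) + 0 = ((103 + (6 + 4*(-1/3)) + 65) - 5591) + 0 = ((103 + (6 - 4/3) + 65) - 5591) + 0 = ((103 + 14/3 + 65) - 5591) + 0 = (518/3 - 5591) + 0 = -16255/3 + 0 = -16255/3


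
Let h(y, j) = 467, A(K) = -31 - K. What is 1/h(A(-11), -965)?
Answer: 1/467 ≈ 0.0021413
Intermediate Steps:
1/h(A(-11), -965) = 1/467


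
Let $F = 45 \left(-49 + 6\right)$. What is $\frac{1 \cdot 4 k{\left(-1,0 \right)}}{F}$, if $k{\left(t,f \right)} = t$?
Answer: $\frac{4}{1935} \approx 0.0020672$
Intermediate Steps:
$F = -1935$ ($F = 45 \left(-43\right) = -1935$)
$\frac{1 \cdot 4 k{\left(-1,0 \right)}}{F} = \frac{1 \cdot 4 \left(-1\right)}{-1935} = 4 \left(-1\right) \left(- \frac{1}{1935}\right) = \left(-4\right) \left(- \frac{1}{1935}\right) = \frac{4}{1935}$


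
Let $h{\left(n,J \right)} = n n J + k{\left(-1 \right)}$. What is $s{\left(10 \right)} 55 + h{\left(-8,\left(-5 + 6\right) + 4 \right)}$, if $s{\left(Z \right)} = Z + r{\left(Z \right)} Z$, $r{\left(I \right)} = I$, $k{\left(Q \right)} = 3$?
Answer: $6373$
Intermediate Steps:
$s{\left(Z \right)} = Z + Z^{2}$ ($s{\left(Z \right)} = Z + Z Z = Z + Z^{2}$)
$h{\left(n,J \right)} = 3 + J n^{2}$ ($h{\left(n,J \right)} = n n J + 3 = n^{2} J + 3 = J n^{2} + 3 = 3 + J n^{2}$)
$s{\left(10 \right)} 55 + h{\left(-8,\left(-5 + 6\right) + 4 \right)} = 10 \left(1 + 10\right) 55 + \left(3 + \left(\left(-5 + 6\right) + 4\right) \left(-8\right)^{2}\right) = 10 \cdot 11 \cdot 55 + \left(3 + \left(1 + 4\right) 64\right) = 110 \cdot 55 + \left(3 + 5 \cdot 64\right) = 6050 + \left(3 + 320\right) = 6050 + 323 = 6373$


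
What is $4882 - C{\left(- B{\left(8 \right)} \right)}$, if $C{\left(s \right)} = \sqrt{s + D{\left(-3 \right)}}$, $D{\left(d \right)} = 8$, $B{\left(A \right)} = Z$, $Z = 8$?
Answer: $4882$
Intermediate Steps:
$B{\left(A \right)} = 8$
$C{\left(s \right)} = \sqrt{8 + s}$ ($C{\left(s \right)} = \sqrt{s + 8} = \sqrt{8 + s}$)
$4882 - C{\left(- B{\left(8 \right)} \right)} = 4882 - \sqrt{8 - 8} = 4882 - \sqrt{0} = 4882 - 0 = 4882 + 0 = 4882$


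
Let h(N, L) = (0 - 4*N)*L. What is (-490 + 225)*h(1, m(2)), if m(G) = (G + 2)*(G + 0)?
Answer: 8480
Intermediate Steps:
m(G) = G*(2 + G) (m(G) = (2 + G)*G = G*(2 + G))
h(N, L) = -4*L*N (h(N, L) = (-4*N)*L = -4*L*N)
(-490 + 225)*h(1, m(2)) = (-490 + 225)*(-4*2*(2 + 2)*1) = -(-1060)*2*4 = -(-1060)*8 = -265*(-32) = 8480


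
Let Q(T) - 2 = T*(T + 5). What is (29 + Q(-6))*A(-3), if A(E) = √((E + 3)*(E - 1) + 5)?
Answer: 37*√5 ≈ 82.734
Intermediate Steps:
A(E) = √(5 + (-1 + E)*(3 + E)) (A(E) = √((3 + E)*(-1 + E) + 5) = √((-1 + E)*(3 + E) + 5) = √(5 + (-1 + E)*(3 + E)))
Q(T) = 2 + T*(5 + T) (Q(T) = 2 + T*(T + 5) = 2 + T*(5 + T))
(29 + Q(-6))*A(-3) = (29 + (2 + (-6)² + 5*(-6)))*√(2 + (-3)² + 2*(-3)) = (29 + (2 + 36 - 30))*√(2 + 9 - 6) = (29 + 8)*√5 = 37*√5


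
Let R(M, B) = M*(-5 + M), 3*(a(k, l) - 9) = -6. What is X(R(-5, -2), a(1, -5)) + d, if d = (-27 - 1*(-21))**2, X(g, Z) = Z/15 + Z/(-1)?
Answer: 442/15 ≈ 29.467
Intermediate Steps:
a(k, l) = 7 (a(k, l) = 9 + (1/3)*(-6) = 9 - 2 = 7)
X(g, Z) = -14*Z/15 (X(g, Z) = Z*(1/15) + Z*(-1) = Z/15 - Z = -14*Z/15)
d = 36 (d = (-27 + 21)**2 = (-6)**2 = 36)
X(R(-5, -2), a(1, -5)) + d = -14/15*7 + 36 = -98/15 + 36 = 442/15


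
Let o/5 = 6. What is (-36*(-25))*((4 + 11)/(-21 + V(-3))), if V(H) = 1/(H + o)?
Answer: -182250/283 ≈ -643.99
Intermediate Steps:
o = 30 (o = 5*6 = 30)
V(H) = 1/(30 + H) (V(H) = 1/(H + 30) = 1/(30 + H))
(-36*(-25))*((4 + 11)/(-21 + V(-3))) = (-36*(-25))*((4 + 11)/(-21 + 1/(30 - 3))) = 900*(15/(-21 + 1/27)) = 900*(15/(-566/27)) = 900*(15*(-27/566)) = 900*(-405/566) = -182250/283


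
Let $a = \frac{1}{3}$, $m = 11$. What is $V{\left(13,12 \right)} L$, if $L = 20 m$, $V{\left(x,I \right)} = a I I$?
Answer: $10560$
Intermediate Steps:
$a = \frac{1}{3} \approx 0.33333$
$V{\left(x,I \right)} = \frac{I^{2}}{3}$ ($V{\left(x,I \right)} = \frac{I}{3} I = \frac{I^{2}}{3}$)
$L = 220$ ($L = 20 \cdot 11 = 220$)
$V{\left(13,12 \right)} L = \frac{12^{2}}{3} \cdot 220 = \frac{1}{3} \cdot 144 \cdot 220 = 48 \cdot 220 = 10560$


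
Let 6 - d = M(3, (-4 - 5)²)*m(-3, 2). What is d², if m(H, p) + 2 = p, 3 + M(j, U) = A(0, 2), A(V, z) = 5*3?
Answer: 36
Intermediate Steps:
A(V, z) = 15
M(j, U) = 12 (M(j, U) = -3 + 15 = 12)
m(H, p) = -2 + p
d = 6 (d = 6 - 12*(-2 + 2) = 6 - 12*0 = 6 - 1*0 = 6 + 0 = 6)
d² = 6² = 36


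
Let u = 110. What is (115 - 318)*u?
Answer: -22330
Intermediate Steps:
(115 - 318)*u = (115 - 318)*110 = -203*110 = -22330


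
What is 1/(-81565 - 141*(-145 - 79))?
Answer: -1/49981 ≈ -2.0008e-5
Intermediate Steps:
1/(-81565 - 141*(-145 - 79)) = 1/(-81565 - 141*(-224)) = 1/(-81565 + 31584) = 1/(-49981) = -1/49981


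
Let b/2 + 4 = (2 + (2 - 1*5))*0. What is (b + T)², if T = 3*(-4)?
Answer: 400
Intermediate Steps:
T = -12
b = -8 (b = -8 + 2*((2 + (2 - 1*5))*0) = -8 + 2*((2 + (2 - 5))*0) = -8 + 2*((2 - 3)*0) = -8 + 2*(-1*0) = -8 + 2*0 = -8 + 0 = -8)
(b + T)² = (-8 - 12)² = (-20)² = 400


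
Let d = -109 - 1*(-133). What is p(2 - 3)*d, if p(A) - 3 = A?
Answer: 48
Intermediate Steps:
p(A) = 3 + A
d = 24 (d = -109 + 133 = 24)
p(2 - 3)*d = (3 + (2 - 3))*24 = (3 - 1)*24 = 2*24 = 48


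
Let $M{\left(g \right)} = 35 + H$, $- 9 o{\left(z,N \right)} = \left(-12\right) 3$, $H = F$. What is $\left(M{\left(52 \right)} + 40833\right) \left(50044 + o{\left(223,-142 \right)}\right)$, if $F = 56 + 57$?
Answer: $2051017088$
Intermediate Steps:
$F = 113$
$H = 113$
$o{\left(z,N \right)} = 4$ ($o{\left(z,N \right)} = - \frac{\left(-12\right) 3}{9} = \left(- \frac{1}{9}\right) \left(-36\right) = 4$)
$M{\left(g \right)} = 148$ ($M{\left(g \right)} = 35 + 113 = 148$)
$\left(M{\left(52 \right)} + 40833\right) \left(50044 + o{\left(223,-142 \right)}\right) = \left(148 + 40833\right) \left(50044 + 4\right) = 40981 \cdot 50048 = 2051017088$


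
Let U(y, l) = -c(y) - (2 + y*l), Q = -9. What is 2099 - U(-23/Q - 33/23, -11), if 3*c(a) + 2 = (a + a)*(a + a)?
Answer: 268622053/128547 ≈ 2089.7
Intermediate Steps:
c(a) = -⅔ + 4*a²/3 (c(a) = -⅔ + ((a + a)*(a + a))/3 = -⅔ + ((2*a)*(2*a))/3 = -⅔ + (4*a²)/3 = -⅔ + 4*a²/3)
U(y, l) = -4/3 - 4*y²/3 - l*y (U(y, l) = -(-⅔ + 4*y²/3) - (2 + y*l) = (⅔ - 4*y²/3) - (2 + l*y) = (⅔ - 4*y²/3) + (-2 - l*y) = -4/3 - 4*y²/3 - l*y)
2099 - U(-23/Q - 33/23, -11) = 2099 - (-4/3 - 4*(-23/(-9) - 33/23)²/3 - 1*(-11)*(-23/(-9) - 33/23)) = 2099 - (-4/3 - 4*(-23*(-⅑) - 33*1/23)²/3 - 1*(-11)*(-23*(-⅑) - 33*1/23)) = 2099 - (-4/3 - 4*(23/9 - 33/23)²/3 - 1*(-11)*(23/9 - 33/23)) = 2099 - (-4/3 - 4*(232/207)²/3 - 1*(-11)*232/207) = 2099 - (-4/3 - 4/3*53824/42849 + 2552/207) = 2099 - (-4/3 - 215296/128547 + 2552/207) = 2099 - 1*1198100/128547 = 2099 - 1198100/128547 = 268622053/128547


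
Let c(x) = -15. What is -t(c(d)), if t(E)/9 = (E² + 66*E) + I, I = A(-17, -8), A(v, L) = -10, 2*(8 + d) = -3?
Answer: 6975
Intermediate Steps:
d = -19/2 (d = -8 + (½)*(-3) = -8 - 3/2 = -19/2 ≈ -9.5000)
I = -10
t(E) = -90 + 9*E² + 594*E (t(E) = 9*((E² + 66*E) - 10) = 9*(-10 + E² + 66*E) = -90 + 9*E² + 594*E)
-t(c(d)) = -(-90 + 9*(-15)² + 594*(-15)) = -(-90 + 9*225 - 8910) = -(-90 + 2025 - 8910) = -1*(-6975) = 6975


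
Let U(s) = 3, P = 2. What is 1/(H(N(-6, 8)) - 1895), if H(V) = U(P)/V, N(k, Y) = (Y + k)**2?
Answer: -4/7577 ≈ -0.00052791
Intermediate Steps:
H(V) = 3/V
1/(H(N(-6, 8)) - 1895) = 1/(3/((8 - 6)**2) - 1895) = 1/(3/(2**2) - 1895) = 1/(3/4 - 1895) = 1/(-7577/4) = -4/7577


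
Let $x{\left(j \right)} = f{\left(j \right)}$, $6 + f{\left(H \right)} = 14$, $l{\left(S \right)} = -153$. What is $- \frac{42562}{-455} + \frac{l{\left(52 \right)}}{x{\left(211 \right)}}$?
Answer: $\frac{20837}{280} \approx 74.418$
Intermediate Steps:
$f{\left(H \right)} = 8$ ($f{\left(H \right)} = -6 + 14 = 8$)
$x{\left(j \right)} = 8$
$- \frac{42562}{-455} + \frac{l{\left(52 \right)}}{x{\left(211 \right)}} = - \frac{42562}{-455} - \frac{153}{8} = \left(-42562\right) \left(- \frac{1}{455}\right) - \frac{153}{8} = \frac{3274}{35} - \frac{153}{8} = \frac{20837}{280}$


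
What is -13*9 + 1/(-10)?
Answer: -1171/10 ≈ -117.10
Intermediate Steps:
-13*9 + 1/(-10) = -117 + 1*(-⅒) = -117 - ⅒ = -1171/10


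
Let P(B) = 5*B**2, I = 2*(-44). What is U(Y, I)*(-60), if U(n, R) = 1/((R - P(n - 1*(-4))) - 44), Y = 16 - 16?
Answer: 15/53 ≈ 0.28302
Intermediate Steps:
I = -88
Y = 0
U(n, R) = 1/(-44 + R - 5*(4 + n)**2) (U(n, R) = 1/((R - 5*(n - 1*(-4))**2) - 44) = 1/((R - 5*(n + 4)**2) - 44) = 1/((R - 5*(4 + n)**2) - 44) = 1/(-44 + R - 5*(4 + n)**2))
U(Y, I)*(-60) = -1/(44 - 1*(-88) + 5*(4 + 0)**2)*(-60) = -1/(44 + 88 + 5*4**2)*(-60) = -1/(44 + 88 + 5*16)*(-60) = -1/(44 + 88 + 80)*(-60) = -1/212*(-60) = 15/53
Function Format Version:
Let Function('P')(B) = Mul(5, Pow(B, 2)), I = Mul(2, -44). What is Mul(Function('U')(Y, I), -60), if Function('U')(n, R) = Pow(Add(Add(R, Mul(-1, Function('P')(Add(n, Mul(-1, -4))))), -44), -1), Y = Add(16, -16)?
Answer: Rational(15, 53) ≈ 0.28302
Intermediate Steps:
I = -88
Y = 0
Function('U')(n, R) = Pow(Add(-44, R, Mul(-5, Pow(Add(4, n), 2))), -1) (Function('U')(n, R) = Pow(Add(Add(R, Mul(-1, Mul(5, Pow(Add(n, Mul(-1, -4)), 2)))), -44), -1) = Pow(Add(Add(R, Mul(-1, Mul(5, Pow(Add(n, 4), 2)))), -44), -1) = Pow(Add(Add(R, Mul(-1, Mul(5, Pow(Add(4, n), 2)))), -44), -1) = Pow(Add(Add(R, Mul(-5, Pow(Add(4, n), 2))), -44), -1) = Pow(Add(-44, R, Mul(-5, Pow(Add(4, n), 2))), -1))
Mul(Function('U')(Y, I), -60) = Mul(Mul(-1, Pow(Add(44, Mul(-1, -88), Mul(5, Pow(Add(4, 0), 2))), -1)), -60) = Mul(Mul(-1, Pow(Add(44, 88, Mul(5, Pow(4, 2))), -1)), -60) = Mul(Mul(-1, Pow(Add(44, 88, Mul(5, 16)), -1)), -60) = Mul(Mul(-1, Pow(Add(44, 88, 80), -1)), -60) = Mul(Mul(-1, Pow(212, -1)), -60) = Mul(Mul(-1, Rational(1, 212)), -60) = Mul(Rational(-1, 212), -60) = Rational(15, 53)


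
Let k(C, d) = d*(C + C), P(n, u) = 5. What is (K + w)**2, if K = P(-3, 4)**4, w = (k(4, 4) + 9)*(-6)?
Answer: 143641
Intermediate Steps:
k(C, d) = 2*C*d (k(C, d) = d*(2*C) = 2*C*d)
w = -246 (w = (2*4*4 + 9)*(-6) = (32 + 9)*(-6) = 41*(-6) = -246)
K = 625 (K = 5**4 = 625)
(K + w)**2 = (625 - 246)**2 = 379**2 = 143641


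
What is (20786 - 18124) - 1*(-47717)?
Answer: 50379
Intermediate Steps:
(20786 - 18124) - 1*(-47717) = 2662 + 47717 = 50379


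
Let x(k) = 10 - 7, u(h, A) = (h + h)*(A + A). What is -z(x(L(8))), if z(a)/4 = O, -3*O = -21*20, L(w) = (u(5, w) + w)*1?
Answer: -560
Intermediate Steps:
u(h, A) = 4*A*h (u(h, A) = (2*h)*(2*A) = 4*A*h)
L(w) = 21*w (L(w) = (4*w*5 + w)*1 = (20*w + w)*1 = (21*w)*1 = 21*w)
x(k) = 3
O = 140 (O = -(-7)*20 = -⅓*(-420) = 140)
z(a) = 560 (z(a) = 4*140 = 560)
-z(x(L(8))) = -1*560 = -560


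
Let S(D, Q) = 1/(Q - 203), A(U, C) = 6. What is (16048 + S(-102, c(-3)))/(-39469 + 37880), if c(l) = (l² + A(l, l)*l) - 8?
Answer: -3530559/349580 ≈ -10.099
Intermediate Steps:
c(l) = -8 + l² + 6*l (c(l) = (l² + 6*l) - 8 = -8 + l² + 6*l)
S(D, Q) = 1/(-203 + Q)
(16048 + S(-102, c(-3)))/(-39469 + 37880) = (16048 + 1/(-203 + (-8 + (-3)² + 6*(-3))))/(-39469 + 37880) = (16048 + 1/(-203 + (-8 + 9 - 18)))/(-1589) = (16048 + 1/(-203 - 17))*(-1/1589) = (16048 + 1/(-220))*(-1/1589) = (16048 - 1/220)*(-1/1589) = (3530559/220)*(-1/1589) = -3530559/349580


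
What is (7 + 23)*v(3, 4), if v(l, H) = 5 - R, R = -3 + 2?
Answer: 180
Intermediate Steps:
R = -1
v(l, H) = 6 (v(l, H) = 5 - 1*(-1) = 5 + 1 = 6)
(7 + 23)*v(3, 4) = (7 + 23)*6 = 30*6 = 180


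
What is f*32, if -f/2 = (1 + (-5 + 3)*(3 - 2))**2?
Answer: -64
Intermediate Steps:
f = -2 (f = -2*(1 + (-5 + 3)*(3 - 2))**2 = -2*(1 - 2*1)**2 = -2*(1 - 2)**2 = -2*(-1)**2 = -2*1 = -2)
f*32 = -2*32 = -64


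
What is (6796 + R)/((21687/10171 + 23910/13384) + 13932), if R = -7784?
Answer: -105569168/1489072209 ≈ -0.070896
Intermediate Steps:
(6796 + R)/((21687/10171 + 23910/13384) + 13932) = (6796 - 7784)/((21687/10171 + 23910/13384) + 13932) = -988/((21687*(1/10171) + 23910*(1/13384)) + 13932) = -988/((21687/10171 + 11955/6692) + 13932) = -988/(5443341/1389068 + 13932) = -988/19357938717/1389068 = -988*1389068/19357938717 = -105569168/1489072209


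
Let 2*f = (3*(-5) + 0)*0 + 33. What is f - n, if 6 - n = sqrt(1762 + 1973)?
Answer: 21/2 + 3*sqrt(415) ≈ 71.615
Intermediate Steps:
f = 33/2 (f = ((3*(-5) + 0)*0 + 33)/2 = ((-15 + 0)*0 + 33)/2 = (-15*0 + 33)/2 = (0 + 33)/2 = (1/2)*33 = 33/2 ≈ 16.500)
n = 6 - 3*sqrt(415) (n = 6 - sqrt(1762 + 1973) = 6 - sqrt(3735) = 6 - 3*sqrt(415) ≈ -55.115)
f - n = 33/2 - (6 - 3*sqrt(415)) = 33/2 + (-6 + 3*sqrt(415)) = 21/2 + 3*sqrt(415)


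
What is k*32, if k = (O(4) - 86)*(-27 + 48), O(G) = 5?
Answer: -54432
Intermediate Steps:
k = -1701 (k = (5 - 86)*(-27 + 48) = -81*21 = -1701)
k*32 = -1701*32 = -54432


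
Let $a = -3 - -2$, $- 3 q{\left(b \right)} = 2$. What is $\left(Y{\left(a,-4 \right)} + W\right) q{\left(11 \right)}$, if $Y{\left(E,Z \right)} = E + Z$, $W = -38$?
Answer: $\frac{86}{3} \approx 28.667$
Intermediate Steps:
$q{\left(b \right)} = - \frac{2}{3}$ ($q{\left(b \right)} = \left(- \frac{1}{3}\right) 2 = - \frac{2}{3}$)
$a = -1$ ($a = -3 + 2 = -1$)
$\left(Y{\left(a,-4 \right)} + W\right) q{\left(11 \right)} = \left(\left(-1 - 4\right) - 38\right) \left(- \frac{2}{3}\right) = \left(-5 - 38\right) \left(- \frac{2}{3}\right) = \left(-43\right) \left(- \frac{2}{3}\right) = \frac{86}{3}$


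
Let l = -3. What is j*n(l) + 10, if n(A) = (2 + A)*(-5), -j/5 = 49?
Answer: -1215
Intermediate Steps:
j = -245 (j = -5*49 = -245)
n(A) = -10 - 5*A
j*n(l) + 10 = -245*(-10 - 5*(-3)) + 10 = -245*(-10 + 15) + 10 = -245*5 + 10 = -1225 + 10 = -1215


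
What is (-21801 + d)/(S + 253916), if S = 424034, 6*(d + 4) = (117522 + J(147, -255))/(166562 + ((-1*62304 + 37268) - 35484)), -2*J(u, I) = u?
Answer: -9248904941/287564695600 ≈ -0.032163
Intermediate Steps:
J(u, I) = -u/2
d = -1618373/424168 (d = -4 + ((117522 - ½*147)/(166562 + ((-1*62304 + 37268) - 35484)))/6 = -4 + ((117522 - 147/2)/(166562 + ((-62304 + 37268) - 35484)))/6 = -4 + (234897/(2*(166562 + (-25036 - 35484))))/6 = -4 + (234897/(2*(166562 - 60520)))/6 = -4 + ((234897/2)/106042)/6 = -4 + ((234897/2)*(1/106042))/6 = -4 + (⅙)*(234897/212084) = -4 + 78299/424168 = -1618373/424168 ≈ -3.8154)
(-21801 + d)/(S + 253916) = (-21801 - 1618373/424168)/(424034 + 253916) = -9248904941/424168/677950 = -9248904941/424168*1/677950 = -9248904941/287564695600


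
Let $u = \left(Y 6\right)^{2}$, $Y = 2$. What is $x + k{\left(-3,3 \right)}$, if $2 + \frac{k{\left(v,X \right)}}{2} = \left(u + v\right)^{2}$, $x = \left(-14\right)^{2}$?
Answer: $39954$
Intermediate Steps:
$u = 144$ ($u = \left(2 \cdot 6\right)^{2} = 12^{2} = 144$)
$x = 196$
$k{\left(v,X \right)} = -4 + 2 \left(144 + v\right)^{2}$
$x + k{\left(-3,3 \right)} = 196 - \left(4 - 2 \left(144 - 3\right)^{2}\right) = 196 - \left(4 - 2 \cdot 141^{2}\right) = 196 + \left(-4 + 2 \cdot 19881\right) = 196 + \left(-4 + 39762\right) = 196 + 39758 = 39954$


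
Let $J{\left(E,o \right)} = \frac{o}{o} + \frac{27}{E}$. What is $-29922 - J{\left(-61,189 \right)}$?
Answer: $- \frac{1825276}{61} \approx -29923.0$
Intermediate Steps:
$J{\left(E,o \right)} = 1 + \frac{27}{E}$
$-29922 - J{\left(-61,189 \right)} = -29922 - \frac{27 - 61}{-61} = -29922 - \left(- \frac{1}{61}\right) \left(-34\right) = -29922 - \frac{34}{61} = - \frac{1825276}{61}$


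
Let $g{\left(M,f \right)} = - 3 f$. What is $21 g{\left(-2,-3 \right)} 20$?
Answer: $3780$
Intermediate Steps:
$21 g{\left(-2,-3 \right)} 20 = 21 \left(\left(-3\right) \left(-3\right)\right) 20 = 21 \cdot 9 \cdot 20 = 189 \cdot 20 = 3780$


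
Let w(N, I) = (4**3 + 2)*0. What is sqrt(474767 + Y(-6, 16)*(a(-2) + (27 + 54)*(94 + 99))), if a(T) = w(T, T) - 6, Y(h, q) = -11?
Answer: sqrt(302870) ≈ 550.34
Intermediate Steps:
w(N, I) = 0 (w(N, I) = (64 + 2)*0 = 66*0 = 0)
a(T) = -6 (a(T) = 0 - 6 = -6)
sqrt(474767 + Y(-6, 16)*(a(-2) + (27 + 54)*(94 + 99))) = sqrt(474767 - 11*(-6 + (27 + 54)*(94 + 99))) = sqrt(474767 - 11*(-6 + 81*193)) = sqrt(474767 - 11*(-6 + 15633)) = sqrt(474767 - 11*15627) = sqrt(474767 - 171897) = sqrt(302870)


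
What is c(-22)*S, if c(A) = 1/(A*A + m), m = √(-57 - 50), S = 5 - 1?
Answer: 1936/234363 - 4*I*√107/234363 ≈ 0.0082607 - 0.00017655*I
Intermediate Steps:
S = 4
m = I*√107 (m = √(-107) = I*√107 ≈ 10.344*I)
c(A) = 1/(A² + I*√107) (c(A) = 1/(A*A + I*√107) = 1/(A² + I*√107))
c(-22)*S = 4/((-22)² + I*√107) = 4/(484 + I*√107)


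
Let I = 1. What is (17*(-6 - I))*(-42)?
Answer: 4998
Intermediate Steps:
(17*(-6 - I))*(-42) = (17*(-6 - 1*1))*(-42) = (17*(-6 - 1))*(-42) = (17*(-7))*(-42) = -119*(-42) = 4998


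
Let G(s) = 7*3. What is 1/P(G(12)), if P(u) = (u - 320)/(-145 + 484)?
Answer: -339/299 ≈ -1.1338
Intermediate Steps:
G(s) = 21
P(u) = -320/339 + u/339 (P(u) = (-320 + u)/339 = (-320 + u)*(1/339) = -320/339 + u/339)
1/P(G(12)) = 1/(-320/339 + (1/339)*21) = 1/(-320/339 + 7/113) = 1/(-299/339) = -339/299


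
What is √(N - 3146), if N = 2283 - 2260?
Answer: 3*I*√347 ≈ 55.884*I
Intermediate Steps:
N = 23
√(N - 3146) = √(23 - 3146) = √(-3123) = 3*I*√347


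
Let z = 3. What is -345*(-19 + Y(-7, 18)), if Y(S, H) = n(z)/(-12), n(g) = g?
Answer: 26565/4 ≈ 6641.3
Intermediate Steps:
Y(S, H) = -¼ (Y(S, H) = 3/(-12) = 3*(-1/12) = -¼)
-345*(-19 + Y(-7, 18)) = -345*(-19 - ¼) = -345*(-77/4) = 26565/4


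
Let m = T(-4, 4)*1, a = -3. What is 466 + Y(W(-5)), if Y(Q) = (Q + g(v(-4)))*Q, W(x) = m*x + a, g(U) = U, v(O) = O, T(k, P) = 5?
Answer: 1362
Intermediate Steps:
m = 5 (m = 5*1 = 5)
W(x) = -3 + 5*x (W(x) = 5*x - 3 = -3 + 5*x)
Y(Q) = Q*(-4 + Q) (Y(Q) = (Q - 4)*Q = (-4 + Q)*Q = Q*(-4 + Q))
466 + Y(W(-5)) = 466 + (-3 + 5*(-5))*(-4 + (-3 + 5*(-5))) = 466 + (-3 - 25)*(-4 + (-3 - 25)) = 466 - 28*(-4 - 28) = 466 - 28*(-32) = 466 + 896 = 1362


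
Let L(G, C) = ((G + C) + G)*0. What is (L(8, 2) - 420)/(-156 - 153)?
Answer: 140/103 ≈ 1.3592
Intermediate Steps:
L(G, C) = 0 (L(G, C) = ((C + G) + G)*0 = (C + 2*G)*0 = 0)
(L(8, 2) - 420)/(-156 - 153) = (0 - 420)/(-156 - 153) = -420/(-309) = -420*(-1/309) = 140/103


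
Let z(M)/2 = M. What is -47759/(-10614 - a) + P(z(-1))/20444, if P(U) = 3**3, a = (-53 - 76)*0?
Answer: 488335787/108496308 ≈ 4.5009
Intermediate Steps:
z(M) = 2*M
a = 0 (a = -129*0 = 0)
P(U) = 27
-47759/(-10614 - a) + P(z(-1))/20444 = -47759/(-10614 - 1*0) + 27/20444 = -47759/(-10614 + 0) + 27*(1/20444) = -47759/(-10614) + 27/20444 = -47759*(-1/10614) + 27/20444 = 47759/10614 + 27/20444 = 488335787/108496308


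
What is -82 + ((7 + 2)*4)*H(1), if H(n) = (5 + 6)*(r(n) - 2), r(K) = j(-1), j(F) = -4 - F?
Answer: -2062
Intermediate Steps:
r(K) = -3 (r(K) = -4 - 1*(-1) = -4 + 1 = -3)
H(n) = -55 (H(n) = (5 + 6)*(-3 - 2) = 11*(-5) = -55)
-82 + ((7 + 2)*4)*H(1) = -82 + ((7 + 2)*4)*(-55) = -82 + (9*4)*(-55) = -82 + 36*(-55) = -82 - 1980 = -2062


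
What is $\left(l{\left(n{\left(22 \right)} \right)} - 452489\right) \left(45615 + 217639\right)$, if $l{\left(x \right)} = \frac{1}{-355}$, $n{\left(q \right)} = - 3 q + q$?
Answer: $- \frac{42287436681384}{355} \approx -1.1912 \cdot 10^{11}$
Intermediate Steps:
$n{\left(q \right)} = - 2 q$
$l{\left(x \right)} = - \frac{1}{355}$
$\left(l{\left(n{\left(22 \right)} \right)} - 452489\right) \left(45615 + 217639\right) = \left(- \frac{1}{355} - 452489\right) \left(45615 + 217639\right) = \left(- \frac{160633596}{355}\right) 263254 = - \frac{42287436681384}{355}$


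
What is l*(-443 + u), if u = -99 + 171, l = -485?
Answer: 179935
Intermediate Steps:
u = 72
l*(-443 + u) = -485*(-443 + 72) = -485*(-371) = 179935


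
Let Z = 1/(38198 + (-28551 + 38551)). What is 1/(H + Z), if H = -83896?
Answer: -48198/4043619407 ≈ -1.1920e-5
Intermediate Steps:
Z = 1/48198 (Z = 1/(38198 + 10000) = 1/48198 ≈ 2.0748e-5)
1/(H + Z) = 1/(-83896 + 1/48198) = 1/(-4043619407/48198) = -48198/4043619407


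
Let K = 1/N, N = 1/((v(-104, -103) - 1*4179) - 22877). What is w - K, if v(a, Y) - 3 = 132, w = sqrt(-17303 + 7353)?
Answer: 26921 + 5*I*sqrt(398) ≈ 26921.0 + 99.75*I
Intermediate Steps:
w = 5*I*sqrt(398) (w = sqrt(-9950) = 5*I*sqrt(398) ≈ 99.75*I)
v(a, Y) = 135 (v(a, Y) = 3 + 132 = 135)
N = -1/26921 (N = 1/((135 - 1*4179) - 22877) = 1/((135 - 4179) - 22877) = 1/(-4044 - 22877) = 1/(-26921) = -1/26921 ≈ -3.7146e-5)
K = -26921 (K = 1/(-1/26921) = -26921)
w - K = 5*I*sqrt(398) - 1*(-26921) = 5*I*sqrt(398) + 26921 = 26921 + 5*I*sqrt(398)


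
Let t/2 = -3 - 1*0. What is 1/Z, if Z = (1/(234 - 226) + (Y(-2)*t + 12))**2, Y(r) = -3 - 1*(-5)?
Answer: 64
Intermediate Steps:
t = -6 (t = 2*(-3 - 1*0) = 2*(-3 + 0) = 2*(-3) = -6)
Y(r) = 2 (Y(r) = -3 + 5 = 2)
Z = 1/64 (Z = (1/(234 - 226) + (2*(-6) + 12))**2 = (1/8 + (-12 + 12))**2 = (1/8 + 0)**2 = (1/8)**2 = 1/64 ≈ 0.015625)
1/Z = 1/(1/64) = 64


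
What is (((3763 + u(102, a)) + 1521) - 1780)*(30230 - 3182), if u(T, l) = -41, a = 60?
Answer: 93667224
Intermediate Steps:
(((3763 + u(102, a)) + 1521) - 1780)*(30230 - 3182) = (((3763 - 41) + 1521) - 1780)*(30230 - 3182) = ((3722 + 1521) - 1780)*27048 = (5243 - 1780)*27048 = 3463*27048 = 93667224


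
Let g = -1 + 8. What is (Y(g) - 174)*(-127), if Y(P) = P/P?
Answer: 21971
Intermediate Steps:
g = 7
Y(P) = 1
(Y(g) - 174)*(-127) = (1 - 174)*(-127) = -173*(-127) = 21971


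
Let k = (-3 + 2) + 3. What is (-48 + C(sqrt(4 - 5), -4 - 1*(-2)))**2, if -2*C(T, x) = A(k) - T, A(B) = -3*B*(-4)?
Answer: (120 - I)**2/4 ≈ 3599.8 - 60.0*I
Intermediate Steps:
k = 2 (k = -1 + 3 = 2)
A(B) = 12*B
C(T, x) = -12 + T/2 (C(T, x) = -(12*2 - T)/2 = -(24 - T)/2 = -12 + T/2)
(-48 + C(sqrt(4 - 5), -4 - 1*(-2)))**2 = (-48 + (-12 + sqrt(4 - 5)/2))**2 = (-48 + (-12 + sqrt(-1)/2))**2 = (-48 + (-12 + I/2))**2 = (-60 + I/2)**2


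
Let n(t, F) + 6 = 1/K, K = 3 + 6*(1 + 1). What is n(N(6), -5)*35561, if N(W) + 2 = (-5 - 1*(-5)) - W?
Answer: -3164929/15 ≈ -2.1100e+5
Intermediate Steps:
N(W) = -2 - W (N(W) = -2 + ((-5 - 1*(-5)) - W) = -2 + ((-5 + 5) - W) = -2 + (0 - W) = -2 - W)
K = 15 (K = 3 + 6*2 = 3 + 12 = 15)
n(t, F) = -89/15 (n(t, F) = -6 + 1/15 = -89/15)
n(N(6), -5)*35561 = -89/15*35561 = -3164929/15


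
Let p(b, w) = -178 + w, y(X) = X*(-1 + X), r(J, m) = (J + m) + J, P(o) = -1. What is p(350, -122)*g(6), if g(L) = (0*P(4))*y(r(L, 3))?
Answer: 0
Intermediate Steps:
r(J, m) = m + 2*J
g(L) = 0 (g(L) = (0*(-1))*((3 + 2*L)*(-1 + (3 + 2*L))) = 0*((3 + 2*L)*(2 + 2*L)) = 0*((2 + 2*L)*(3 + 2*L)) = 0)
p(350, -122)*g(6) = (-178 - 122)*0 = -300*0 = 0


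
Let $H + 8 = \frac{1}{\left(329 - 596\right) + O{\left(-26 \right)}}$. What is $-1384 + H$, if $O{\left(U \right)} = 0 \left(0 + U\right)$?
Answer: $- \frac{371665}{267} \approx -1392.0$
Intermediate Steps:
$O{\left(U \right)} = 0$ ($O{\left(U \right)} = 0 U = 0$)
$H = - \frac{2137}{267}$ ($H = -8 + \frac{1}{\left(329 - 596\right) + 0} = -8 + \frac{1}{-267 + 0} = -8 + \frac{1}{-267} = -8 - \frac{1}{267} = - \frac{2137}{267} \approx -8.0037$)
$-1384 + H = -1384 - \frac{2137}{267} = - \frac{371665}{267}$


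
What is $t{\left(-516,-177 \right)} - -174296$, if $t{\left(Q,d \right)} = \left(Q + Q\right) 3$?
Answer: $171200$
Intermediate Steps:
$t{\left(Q,d \right)} = 6 Q$ ($t{\left(Q,d \right)} = 2 Q 3 = 6 Q$)
$t{\left(-516,-177 \right)} - -174296 = 6 \left(-516\right) - -174296 = -3096 + 174296 = 171200$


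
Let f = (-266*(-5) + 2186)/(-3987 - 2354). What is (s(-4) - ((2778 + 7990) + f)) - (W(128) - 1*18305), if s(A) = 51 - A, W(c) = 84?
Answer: 47611744/6341 ≈ 7508.6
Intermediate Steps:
f = -3516/6341 (f = (1330 + 2186)/(-6341) = 3516*(-1/6341) = -3516/6341 ≈ -0.55449)
(s(-4) - ((2778 + 7990) + f)) - (W(128) - 1*18305) = ((51 - 1*(-4)) - ((2778 + 7990) - 3516/6341)) - (84 - 1*18305) = ((51 + 4) - (10768 - 3516/6341)) - (84 - 18305) = (55 - 1*68276372/6341) - 1*(-18221) = (55 - 68276372/6341) + 18221 = -67927617/6341 + 18221 = 47611744/6341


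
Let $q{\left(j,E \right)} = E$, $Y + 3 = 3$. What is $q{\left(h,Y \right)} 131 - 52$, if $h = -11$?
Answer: $-52$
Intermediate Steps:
$Y = 0$ ($Y = -3 + 3 = 0$)
$q{\left(h,Y \right)} 131 - 52 = 0 \cdot 131 - 52 = 0 - 52 = -52$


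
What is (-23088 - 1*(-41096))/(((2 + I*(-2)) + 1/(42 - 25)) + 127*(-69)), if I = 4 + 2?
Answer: -76534/37285 ≈ -2.0527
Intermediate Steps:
I = 6
(-23088 - 1*(-41096))/(((2 + I*(-2)) + 1/(42 - 25)) + 127*(-69)) = (-23088 - 1*(-41096))/(((2 + 6*(-2)) + 1/(42 - 25)) + 127*(-69)) = (-23088 + 41096)/(((2 - 12) + 1/17) - 8763) = 18008/((-10 + 1/17) - 8763) = 18008/(-169/17 - 8763) = 18008/(-149140/17) = 18008*(-17/149140) = -76534/37285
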